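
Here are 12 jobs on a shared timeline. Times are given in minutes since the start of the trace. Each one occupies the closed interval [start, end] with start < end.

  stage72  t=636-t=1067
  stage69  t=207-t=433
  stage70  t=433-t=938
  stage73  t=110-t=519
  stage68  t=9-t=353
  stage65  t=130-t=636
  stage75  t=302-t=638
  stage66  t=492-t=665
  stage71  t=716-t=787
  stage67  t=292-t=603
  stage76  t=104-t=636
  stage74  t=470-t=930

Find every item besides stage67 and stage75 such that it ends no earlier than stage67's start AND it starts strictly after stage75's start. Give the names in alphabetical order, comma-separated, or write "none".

stage66, stage70, stage71, stage72, stage74

Conditions: its end is no earlier than stage67's start (X.end >= t=292) AND its start is strictly after stage75's start (X.start > t=302).
stage65: end t=636 >= t=292? ✓; start t=130 > t=302? ✗ → no.
stage66: end t=665 >= t=292? ✓; start t=492 > t=302? ✓ → yes.
stage68: end t=353 >= t=292? ✓; start t=9 > t=302? ✗ → no.
stage69: end t=433 >= t=292? ✓; start t=207 > t=302? ✗ → no.
stage70: end t=938 >= t=292? ✓; start t=433 > t=302? ✓ → yes.
stage71: end t=787 >= t=292? ✓; start t=716 > t=302? ✓ → yes.
stage72: end t=1067 >= t=292? ✓; start t=636 > t=302? ✓ → yes.
stage73: end t=519 >= t=292? ✓; start t=110 > t=302? ✗ → no.
stage74: end t=930 >= t=292? ✓; start t=470 > t=302? ✓ → yes.
stage76: end t=636 >= t=292? ✓; start t=104 > t=302? ✗ → no.
Result: stage66, stage70, stage71, stage72, stage74.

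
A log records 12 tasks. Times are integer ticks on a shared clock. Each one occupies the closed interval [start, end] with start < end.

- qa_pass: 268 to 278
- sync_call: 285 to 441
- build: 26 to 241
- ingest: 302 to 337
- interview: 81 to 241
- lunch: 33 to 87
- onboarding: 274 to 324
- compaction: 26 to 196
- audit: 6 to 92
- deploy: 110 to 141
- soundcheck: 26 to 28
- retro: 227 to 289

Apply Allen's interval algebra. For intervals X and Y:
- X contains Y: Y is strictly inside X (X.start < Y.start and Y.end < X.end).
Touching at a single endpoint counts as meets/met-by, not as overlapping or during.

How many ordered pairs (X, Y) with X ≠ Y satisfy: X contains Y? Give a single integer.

9

Checking all 132 ordered pairs for relation 'contains'; matching pairs in alphabetical order:
(audit, lunch): audit contains lunch ✓
(audit, soundcheck): audit contains soundcheck ✓
(build, deploy): build contains deploy ✓
(build, lunch): build contains lunch ✓
(compaction, deploy): compaction contains deploy ✓
(compaction, lunch): compaction contains lunch ✓
(interview, deploy): interview contains deploy ✓
(retro, qa_pass): retro contains qa_pass ✓
(sync_call, ingest): sync_call contains ingest ✓
Count: 9.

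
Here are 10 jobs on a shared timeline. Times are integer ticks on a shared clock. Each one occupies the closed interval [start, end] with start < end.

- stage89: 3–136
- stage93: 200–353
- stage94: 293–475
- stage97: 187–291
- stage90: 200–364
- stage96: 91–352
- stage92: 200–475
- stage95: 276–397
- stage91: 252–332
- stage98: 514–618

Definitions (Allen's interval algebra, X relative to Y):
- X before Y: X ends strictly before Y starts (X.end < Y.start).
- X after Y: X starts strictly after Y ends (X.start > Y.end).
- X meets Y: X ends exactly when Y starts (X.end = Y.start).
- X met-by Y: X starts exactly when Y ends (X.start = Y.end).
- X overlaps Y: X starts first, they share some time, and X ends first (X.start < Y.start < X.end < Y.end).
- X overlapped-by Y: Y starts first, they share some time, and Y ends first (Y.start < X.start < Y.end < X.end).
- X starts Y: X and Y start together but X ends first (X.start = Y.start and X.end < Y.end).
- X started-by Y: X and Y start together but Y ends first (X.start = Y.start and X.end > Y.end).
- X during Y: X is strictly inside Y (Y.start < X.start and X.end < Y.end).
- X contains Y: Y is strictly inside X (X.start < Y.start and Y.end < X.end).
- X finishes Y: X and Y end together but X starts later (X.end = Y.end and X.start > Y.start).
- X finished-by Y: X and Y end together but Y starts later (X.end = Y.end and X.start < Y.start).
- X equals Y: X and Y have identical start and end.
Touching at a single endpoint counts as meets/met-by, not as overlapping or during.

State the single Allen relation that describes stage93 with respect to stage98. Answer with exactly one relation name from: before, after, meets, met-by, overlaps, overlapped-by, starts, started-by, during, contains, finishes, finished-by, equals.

stage93 = [200, 353]; stage98 = [514, 618].
Compare endpoints: stage93.start < stage98.start, stage93.start < stage98.end, stage93.end < stage98.start, stage93.end < stage98.end.
That pattern is 'before'.

before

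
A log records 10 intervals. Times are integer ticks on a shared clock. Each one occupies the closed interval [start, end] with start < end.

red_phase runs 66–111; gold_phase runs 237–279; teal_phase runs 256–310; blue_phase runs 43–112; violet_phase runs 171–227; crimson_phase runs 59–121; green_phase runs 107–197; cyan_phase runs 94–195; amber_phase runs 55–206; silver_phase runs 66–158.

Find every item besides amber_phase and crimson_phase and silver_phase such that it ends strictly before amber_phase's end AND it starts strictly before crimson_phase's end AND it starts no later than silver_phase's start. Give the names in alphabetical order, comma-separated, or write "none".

blue_phase, red_phase

Conditions: its end is strictly before amber_phase's end (X.end < 206) AND its start is strictly before crimson_phase's end (X.start < 121) AND its start is no later than silver_phase's start (X.start <= 66).
blue_phase: end 112 < 206? ✓; start 43 < 121? ✓; start 43 <= 66? ✓ → yes.
cyan_phase: end 195 < 206? ✓; start 94 < 121? ✓; start 94 <= 66? ✗ → no.
gold_phase: end 279 < 206? ✗; start 237 < 121? ✗; start 237 <= 66? ✗ → no.
green_phase: end 197 < 206? ✓; start 107 < 121? ✓; start 107 <= 66? ✗ → no.
red_phase: end 111 < 206? ✓; start 66 < 121? ✓; start 66 <= 66? ✓ → yes.
teal_phase: end 310 < 206? ✗; start 256 < 121? ✗; start 256 <= 66? ✗ → no.
violet_phase: end 227 < 206? ✗; start 171 < 121? ✗; start 171 <= 66? ✗ → no.
Result: blue_phase, red_phase.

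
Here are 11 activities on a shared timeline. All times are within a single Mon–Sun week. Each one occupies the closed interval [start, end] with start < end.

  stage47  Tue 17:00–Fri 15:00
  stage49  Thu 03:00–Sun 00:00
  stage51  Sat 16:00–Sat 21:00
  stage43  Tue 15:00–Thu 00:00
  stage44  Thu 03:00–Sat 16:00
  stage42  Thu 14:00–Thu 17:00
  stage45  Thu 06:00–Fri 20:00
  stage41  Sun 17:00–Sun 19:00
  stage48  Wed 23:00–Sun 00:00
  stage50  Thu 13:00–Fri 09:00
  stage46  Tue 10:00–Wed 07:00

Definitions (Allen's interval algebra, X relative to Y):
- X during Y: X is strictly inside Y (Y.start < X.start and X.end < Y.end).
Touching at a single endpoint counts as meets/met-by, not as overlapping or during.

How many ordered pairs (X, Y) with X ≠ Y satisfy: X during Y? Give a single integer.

Checking all 110 ordered pairs for relation 'during'; matching pairs in alphabetical order:
(stage42, stage44): stage42 during stage44 ✓
(stage42, stage45): stage42 during stage45 ✓
(stage42, stage47): stage42 during stage47 ✓
(stage42, stage48): stage42 during stage48 ✓
(stage42, stage49): stage42 during stage49 ✓
(stage42, stage50): stage42 during stage50 ✓
(stage44, stage48): stage44 during stage48 ✓
(stage45, stage44): stage45 during stage44 ✓
(stage45, stage48): stage45 during stage48 ✓
(stage45, stage49): stage45 during stage49 ✓
(stage50, stage44): stage50 during stage44 ✓
(stage50, stage45): stage50 during stage45 ✓
(stage50, stage47): stage50 during stage47 ✓
(stage50, stage48): stage50 during stage48 ✓
(stage50, stage49): stage50 during stage49 ✓
(stage51, stage48): stage51 during stage48 ✓
(stage51, stage49): stage51 during stage49 ✓
Count: 17.

17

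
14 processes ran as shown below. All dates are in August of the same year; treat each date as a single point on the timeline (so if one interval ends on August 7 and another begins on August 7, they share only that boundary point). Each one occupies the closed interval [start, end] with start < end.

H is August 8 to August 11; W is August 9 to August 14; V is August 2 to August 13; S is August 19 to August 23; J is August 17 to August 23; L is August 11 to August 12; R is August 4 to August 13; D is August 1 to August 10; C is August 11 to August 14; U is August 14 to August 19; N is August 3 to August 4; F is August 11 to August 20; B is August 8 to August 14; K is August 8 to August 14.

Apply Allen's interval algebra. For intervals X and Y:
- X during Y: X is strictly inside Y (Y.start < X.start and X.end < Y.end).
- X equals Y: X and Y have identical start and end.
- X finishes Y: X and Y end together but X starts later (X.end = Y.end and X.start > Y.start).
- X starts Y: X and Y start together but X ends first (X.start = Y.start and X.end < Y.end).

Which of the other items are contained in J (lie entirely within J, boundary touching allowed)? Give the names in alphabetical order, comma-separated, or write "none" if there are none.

S

Target J = [August 17, August 23].
B [August 8, August 14] → before → no.
C [August 11, August 14] → before → no.
D [August 1, August 10] → before → no.
F [August 11, August 20] → overlaps → no.
H [August 8, August 11] → before → no.
K [August 8, August 14] → before → no.
L [August 11, August 12] → before → no.
N [August 3, August 4] → before → no.
R [August 4, August 13] → before → no.
S [August 19, August 23] → finishes → yes.
U [August 14, August 19] → overlaps → no.
V [August 2, August 13] → before → no.
W [August 9, August 14] → before → no.
Result: S.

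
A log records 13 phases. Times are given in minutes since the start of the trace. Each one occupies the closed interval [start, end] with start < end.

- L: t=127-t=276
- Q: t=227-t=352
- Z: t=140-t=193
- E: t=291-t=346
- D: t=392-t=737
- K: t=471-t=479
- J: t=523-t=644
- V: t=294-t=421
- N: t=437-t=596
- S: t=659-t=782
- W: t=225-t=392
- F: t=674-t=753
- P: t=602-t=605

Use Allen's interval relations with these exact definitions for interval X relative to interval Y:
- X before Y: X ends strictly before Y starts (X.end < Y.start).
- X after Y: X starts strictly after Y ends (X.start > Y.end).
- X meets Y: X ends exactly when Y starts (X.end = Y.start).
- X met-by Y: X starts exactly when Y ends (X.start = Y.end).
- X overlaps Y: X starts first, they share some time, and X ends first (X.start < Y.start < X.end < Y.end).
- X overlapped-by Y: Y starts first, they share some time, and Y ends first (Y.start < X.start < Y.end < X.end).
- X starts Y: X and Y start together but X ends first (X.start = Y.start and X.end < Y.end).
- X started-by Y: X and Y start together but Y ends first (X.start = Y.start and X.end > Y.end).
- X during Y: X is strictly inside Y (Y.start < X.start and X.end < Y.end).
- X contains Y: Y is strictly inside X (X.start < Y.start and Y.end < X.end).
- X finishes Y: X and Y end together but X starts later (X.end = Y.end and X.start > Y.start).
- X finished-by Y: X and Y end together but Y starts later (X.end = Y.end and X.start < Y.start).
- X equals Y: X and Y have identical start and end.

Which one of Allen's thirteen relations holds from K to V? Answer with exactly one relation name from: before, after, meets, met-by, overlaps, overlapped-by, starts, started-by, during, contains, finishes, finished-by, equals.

K = [t=471, t=479]; V = [t=294, t=421].
Compare endpoints: K.start > V.start, K.start > V.end, K.end > V.start, K.end > V.end.
That pattern is 'after'.

after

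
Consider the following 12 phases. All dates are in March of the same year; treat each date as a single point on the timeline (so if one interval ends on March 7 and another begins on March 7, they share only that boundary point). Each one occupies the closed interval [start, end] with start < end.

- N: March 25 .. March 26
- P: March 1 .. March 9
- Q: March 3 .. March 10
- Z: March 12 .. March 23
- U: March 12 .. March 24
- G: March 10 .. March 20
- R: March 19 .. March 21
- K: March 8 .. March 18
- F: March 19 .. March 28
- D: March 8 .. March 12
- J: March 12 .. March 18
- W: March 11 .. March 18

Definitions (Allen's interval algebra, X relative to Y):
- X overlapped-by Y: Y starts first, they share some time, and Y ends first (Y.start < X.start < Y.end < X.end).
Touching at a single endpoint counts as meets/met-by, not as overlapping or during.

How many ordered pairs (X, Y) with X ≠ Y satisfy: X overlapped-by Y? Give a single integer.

18

Checking all 132 ordered pairs for relation 'overlapped-by'; matching pairs in alphabetical order:
(D, P): D overlapped-by P ✓
(D, Q): D overlapped-by Q ✓
(F, G): F overlapped-by G ✓
(F, U): F overlapped-by U ✓
(F, Z): F overlapped-by Z ✓
(G, D): G overlapped-by D ✓
(G, K): G overlapped-by K ✓
(K, P): K overlapped-by P ✓
(K, Q): K overlapped-by Q ✓
(Q, P): Q overlapped-by P ✓
(R, G): R overlapped-by G ✓
(U, G): U overlapped-by G ✓
(U, K): U overlapped-by K ✓
(U, W): U overlapped-by W ✓
(W, D): W overlapped-by D ✓
(Z, G): Z overlapped-by G ✓
(Z, K): Z overlapped-by K ✓
(Z, W): Z overlapped-by W ✓
Count: 18.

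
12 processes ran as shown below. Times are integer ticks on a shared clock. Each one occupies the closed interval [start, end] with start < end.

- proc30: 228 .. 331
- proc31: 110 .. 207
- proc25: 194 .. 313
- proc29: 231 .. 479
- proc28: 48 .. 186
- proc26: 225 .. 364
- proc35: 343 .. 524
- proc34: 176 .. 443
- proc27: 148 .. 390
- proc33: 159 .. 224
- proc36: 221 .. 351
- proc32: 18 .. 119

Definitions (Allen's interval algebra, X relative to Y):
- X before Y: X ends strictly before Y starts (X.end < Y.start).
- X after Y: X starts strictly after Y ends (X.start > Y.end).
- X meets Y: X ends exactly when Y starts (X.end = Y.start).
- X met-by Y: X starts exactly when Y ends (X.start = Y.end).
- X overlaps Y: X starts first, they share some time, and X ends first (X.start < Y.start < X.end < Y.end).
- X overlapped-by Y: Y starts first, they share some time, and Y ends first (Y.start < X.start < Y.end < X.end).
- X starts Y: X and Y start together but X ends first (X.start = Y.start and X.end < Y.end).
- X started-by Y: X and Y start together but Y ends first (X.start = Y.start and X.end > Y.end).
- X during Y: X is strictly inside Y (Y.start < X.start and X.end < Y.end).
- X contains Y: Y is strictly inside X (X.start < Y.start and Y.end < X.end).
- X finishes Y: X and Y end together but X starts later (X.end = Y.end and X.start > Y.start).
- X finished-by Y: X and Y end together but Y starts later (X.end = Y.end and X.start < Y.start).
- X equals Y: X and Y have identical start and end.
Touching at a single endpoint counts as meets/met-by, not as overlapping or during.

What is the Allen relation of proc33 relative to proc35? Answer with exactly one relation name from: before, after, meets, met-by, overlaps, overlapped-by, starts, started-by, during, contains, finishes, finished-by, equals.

proc33 = [159, 224]; proc35 = [343, 524].
Compare endpoints: proc33.start < proc35.start, proc33.start < proc35.end, proc33.end < proc35.start, proc33.end < proc35.end.
That pattern is 'before'.

before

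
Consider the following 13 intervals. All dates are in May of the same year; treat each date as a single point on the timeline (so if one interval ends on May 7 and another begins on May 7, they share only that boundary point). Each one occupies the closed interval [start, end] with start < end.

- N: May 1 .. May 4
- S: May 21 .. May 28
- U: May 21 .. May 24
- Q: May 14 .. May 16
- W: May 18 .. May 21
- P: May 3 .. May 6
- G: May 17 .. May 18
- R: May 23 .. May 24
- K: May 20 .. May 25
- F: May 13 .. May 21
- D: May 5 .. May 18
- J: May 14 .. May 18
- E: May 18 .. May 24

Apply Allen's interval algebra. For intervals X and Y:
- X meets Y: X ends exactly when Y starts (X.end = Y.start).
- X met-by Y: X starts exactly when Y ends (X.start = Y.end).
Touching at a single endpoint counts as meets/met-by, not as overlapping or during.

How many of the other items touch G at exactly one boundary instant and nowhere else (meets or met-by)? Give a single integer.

2

Target G = [May 17, May 18].
D [May 5, May 18] → finished-by → no.
E [May 18, May 24] → met-by → counts.
F [May 13, May 21] → contains → no.
J [May 14, May 18] → finished-by → no.
K [May 20, May 25] → after → no.
N [May 1, May 4] → before → no.
P [May 3, May 6] → before → no.
Q [May 14, May 16] → before → no.
R [May 23, May 24] → after → no.
S [May 21, May 28] → after → no.
U [May 21, May 24] → after → no.
W [May 18, May 21] → met-by → counts.
Total: 2.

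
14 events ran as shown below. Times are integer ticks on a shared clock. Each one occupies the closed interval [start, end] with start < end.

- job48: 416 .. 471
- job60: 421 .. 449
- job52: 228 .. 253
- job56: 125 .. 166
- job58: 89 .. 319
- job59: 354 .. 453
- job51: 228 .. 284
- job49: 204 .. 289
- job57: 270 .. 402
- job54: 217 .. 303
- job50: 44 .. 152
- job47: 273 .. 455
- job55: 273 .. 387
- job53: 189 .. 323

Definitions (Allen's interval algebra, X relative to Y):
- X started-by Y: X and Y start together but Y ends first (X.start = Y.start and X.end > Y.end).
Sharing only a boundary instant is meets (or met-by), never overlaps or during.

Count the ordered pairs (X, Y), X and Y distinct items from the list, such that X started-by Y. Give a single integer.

Checking all 182 ordered pairs for relation 'started-by'; matching pairs in alphabetical order:
(job47, job55): job47 started-by job55 ✓
(job51, job52): job51 started-by job52 ✓
Count: 2.

2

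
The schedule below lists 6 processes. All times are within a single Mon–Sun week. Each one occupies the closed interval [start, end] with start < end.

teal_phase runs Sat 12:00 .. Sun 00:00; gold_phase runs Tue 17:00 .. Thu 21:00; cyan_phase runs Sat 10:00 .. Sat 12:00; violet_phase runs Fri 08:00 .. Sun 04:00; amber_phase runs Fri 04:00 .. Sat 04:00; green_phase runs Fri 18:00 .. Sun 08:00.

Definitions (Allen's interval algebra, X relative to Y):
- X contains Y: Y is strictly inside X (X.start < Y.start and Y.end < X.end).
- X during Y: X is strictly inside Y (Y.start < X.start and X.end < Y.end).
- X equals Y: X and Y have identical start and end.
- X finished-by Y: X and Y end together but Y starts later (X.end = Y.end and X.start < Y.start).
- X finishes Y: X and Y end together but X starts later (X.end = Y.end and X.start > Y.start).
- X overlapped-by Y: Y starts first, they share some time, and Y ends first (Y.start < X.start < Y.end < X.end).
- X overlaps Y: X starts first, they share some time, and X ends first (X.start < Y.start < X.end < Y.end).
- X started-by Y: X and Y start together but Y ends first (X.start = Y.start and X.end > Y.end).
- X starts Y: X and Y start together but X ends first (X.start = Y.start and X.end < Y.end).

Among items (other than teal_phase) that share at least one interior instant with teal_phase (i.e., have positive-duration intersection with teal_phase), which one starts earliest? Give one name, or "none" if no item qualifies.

Target teal_phase = [Sat 12:00, Sun 00:00].
amber_phase [Fri 04:00, Sat 04:00] → before → excluded.
cyan_phase [Sat 10:00, Sat 12:00] → meets → excluded.
gold_phase [Tue 17:00, Thu 21:00] → before → excluded.
green_phase [Fri 18:00, Sun 08:00] → contains → candidate.
violet_phase [Fri 08:00, Sun 04:00] → contains → candidate.
Among candidates, earliest start is Fri 08:00 → violet_phase.

violet_phase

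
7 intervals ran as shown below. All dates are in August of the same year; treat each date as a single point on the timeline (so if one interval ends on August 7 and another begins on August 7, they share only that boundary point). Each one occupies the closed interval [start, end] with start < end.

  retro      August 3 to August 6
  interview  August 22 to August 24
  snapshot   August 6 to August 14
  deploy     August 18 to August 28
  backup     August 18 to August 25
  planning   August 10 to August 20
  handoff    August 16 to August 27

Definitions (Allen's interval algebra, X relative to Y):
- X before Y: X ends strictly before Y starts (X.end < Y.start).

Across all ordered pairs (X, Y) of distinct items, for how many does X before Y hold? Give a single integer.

Checking all 42 ordered pairs for relation 'before'; matching pairs in alphabetical order:
(planning, interview): planning before interview ✓
(retro, backup): retro before backup ✓
(retro, deploy): retro before deploy ✓
(retro, handoff): retro before handoff ✓
(retro, interview): retro before interview ✓
(retro, planning): retro before planning ✓
(snapshot, backup): snapshot before backup ✓
(snapshot, deploy): snapshot before deploy ✓
(snapshot, handoff): snapshot before handoff ✓
(snapshot, interview): snapshot before interview ✓
Count: 10.

10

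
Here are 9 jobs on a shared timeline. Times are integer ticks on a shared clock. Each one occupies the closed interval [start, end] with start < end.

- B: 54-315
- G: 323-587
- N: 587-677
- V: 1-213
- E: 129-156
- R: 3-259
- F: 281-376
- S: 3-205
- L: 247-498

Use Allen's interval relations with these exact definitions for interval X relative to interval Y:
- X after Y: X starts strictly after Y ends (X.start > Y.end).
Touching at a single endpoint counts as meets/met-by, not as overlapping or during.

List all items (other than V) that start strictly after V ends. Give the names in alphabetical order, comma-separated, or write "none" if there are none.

F, G, L, N

Target V = [1, 213].
B [54, 315] → overlapped-by → no.
E [129, 156] → during → no.
F [281, 376] → after → yes.
G [323, 587] → after → yes.
L [247, 498] → after → yes.
N [587, 677] → after → yes.
R [3, 259] → overlapped-by → no.
S [3, 205] → during → no.
Result: F, G, L, N.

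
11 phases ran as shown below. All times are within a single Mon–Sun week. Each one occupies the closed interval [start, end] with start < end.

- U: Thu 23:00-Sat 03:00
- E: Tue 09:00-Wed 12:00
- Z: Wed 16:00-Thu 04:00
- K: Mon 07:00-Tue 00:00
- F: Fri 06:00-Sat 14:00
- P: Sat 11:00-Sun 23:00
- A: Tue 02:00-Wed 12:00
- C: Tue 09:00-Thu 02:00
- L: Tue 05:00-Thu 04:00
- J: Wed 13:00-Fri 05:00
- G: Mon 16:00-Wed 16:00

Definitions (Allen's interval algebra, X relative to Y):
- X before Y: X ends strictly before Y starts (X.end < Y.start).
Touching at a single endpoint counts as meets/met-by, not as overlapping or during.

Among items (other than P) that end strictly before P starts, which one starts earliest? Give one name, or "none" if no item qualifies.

K

Target P = [Sat 11:00, Sun 23:00].
A [Tue 02:00, Wed 12:00] → before → candidate.
C [Tue 09:00, Thu 02:00] → before → candidate.
E [Tue 09:00, Wed 12:00] → before → candidate.
F [Fri 06:00, Sat 14:00] → overlaps → excluded.
G [Mon 16:00, Wed 16:00] → before → candidate.
J [Wed 13:00, Fri 05:00] → before → candidate.
K [Mon 07:00, Tue 00:00] → before → candidate.
L [Tue 05:00, Thu 04:00] → before → candidate.
U [Thu 23:00, Sat 03:00] → before → candidate.
Z [Wed 16:00, Thu 04:00] → before → candidate.
Among candidates, earliest start is Mon 07:00 → K.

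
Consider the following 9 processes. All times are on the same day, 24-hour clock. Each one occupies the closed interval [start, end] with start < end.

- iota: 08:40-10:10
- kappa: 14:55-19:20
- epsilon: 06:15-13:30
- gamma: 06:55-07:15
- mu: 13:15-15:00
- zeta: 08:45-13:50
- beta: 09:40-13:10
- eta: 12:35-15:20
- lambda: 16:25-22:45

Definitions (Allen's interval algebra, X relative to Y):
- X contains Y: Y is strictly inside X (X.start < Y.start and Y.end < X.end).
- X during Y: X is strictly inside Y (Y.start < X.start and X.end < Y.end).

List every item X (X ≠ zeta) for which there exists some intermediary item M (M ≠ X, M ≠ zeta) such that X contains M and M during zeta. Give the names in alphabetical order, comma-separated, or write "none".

epsilon

Target zeta = [08:45, 13:50].
Intermediaries M with M during zeta: beta.
Via beta — items with X contains beta: epsilon.
Union: epsilon.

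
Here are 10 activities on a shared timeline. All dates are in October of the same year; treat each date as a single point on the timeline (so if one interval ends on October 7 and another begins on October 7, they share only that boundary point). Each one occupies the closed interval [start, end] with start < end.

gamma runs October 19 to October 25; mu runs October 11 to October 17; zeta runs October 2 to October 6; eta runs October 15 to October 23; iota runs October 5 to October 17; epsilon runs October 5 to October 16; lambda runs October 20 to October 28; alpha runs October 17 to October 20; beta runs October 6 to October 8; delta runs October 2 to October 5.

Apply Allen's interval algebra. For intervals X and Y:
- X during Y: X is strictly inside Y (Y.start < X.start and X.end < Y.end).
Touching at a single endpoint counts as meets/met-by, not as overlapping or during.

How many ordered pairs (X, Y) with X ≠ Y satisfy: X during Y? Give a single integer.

Checking all 90 ordered pairs for relation 'during'; matching pairs in alphabetical order:
(alpha, eta): alpha during eta ✓
(beta, epsilon): beta during epsilon ✓
(beta, iota): beta during iota ✓
Count: 3.

3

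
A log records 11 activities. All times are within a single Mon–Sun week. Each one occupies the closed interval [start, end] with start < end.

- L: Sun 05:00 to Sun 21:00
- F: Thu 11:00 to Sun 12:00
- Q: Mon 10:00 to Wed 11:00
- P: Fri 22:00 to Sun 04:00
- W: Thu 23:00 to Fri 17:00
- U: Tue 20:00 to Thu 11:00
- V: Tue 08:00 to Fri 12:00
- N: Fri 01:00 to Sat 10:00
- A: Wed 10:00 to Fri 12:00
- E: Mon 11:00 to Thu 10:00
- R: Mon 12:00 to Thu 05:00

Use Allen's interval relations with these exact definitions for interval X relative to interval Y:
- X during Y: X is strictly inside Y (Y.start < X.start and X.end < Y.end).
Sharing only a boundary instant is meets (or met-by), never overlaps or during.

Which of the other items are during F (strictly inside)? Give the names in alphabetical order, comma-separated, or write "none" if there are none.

Target F = [Thu 11:00, Sun 12:00].
A [Wed 10:00, Fri 12:00] → overlaps → no.
E [Mon 11:00, Thu 10:00] → before → no.
L [Sun 05:00, Sun 21:00] → overlapped-by → no.
N [Fri 01:00, Sat 10:00] → during → yes.
P [Fri 22:00, Sun 04:00] → during → yes.
Q [Mon 10:00, Wed 11:00] → before → no.
R [Mon 12:00, Thu 05:00] → before → no.
U [Tue 20:00, Thu 11:00] → meets → no.
V [Tue 08:00, Fri 12:00] → overlaps → no.
W [Thu 23:00, Fri 17:00] → during → yes.
Result: N, P, W.

N, P, W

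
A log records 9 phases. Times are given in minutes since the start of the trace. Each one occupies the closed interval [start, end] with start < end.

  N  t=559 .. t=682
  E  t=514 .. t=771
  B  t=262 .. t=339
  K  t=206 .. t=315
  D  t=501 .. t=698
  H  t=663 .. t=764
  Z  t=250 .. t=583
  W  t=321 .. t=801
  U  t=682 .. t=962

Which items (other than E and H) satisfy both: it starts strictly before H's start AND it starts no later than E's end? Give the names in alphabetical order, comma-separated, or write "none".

B, D, K, N, W, Z

Conditions: its start is strictly before H's start (X.start < t=663) AND its start is no later than E's end (X.start <= t=771).
B: start t=262 < t=663? ✓; start t=262 <= t=771? ✓ → yes.
D: start t=501 < t=663? ✓; start t=501 <= t=771? ✓ → yes.
K: start t=206 < t=663? ✓; start t=206 <= t=771? ✓ → yes.
N: start t=559 < t=663? ✓; start t=559 <= t=771? ✓ → yes.
U: start t=682 < t=663? ✗; start t=682 <= t=771? ✓ → no.
W: start t=321 < t=663? ✓; start t=321 <= t=771? ✓ → yes.
Z: start t=250 < t=663? ✓; start t=250 <= t=771? ✓ → yes.
Result: B, D, K, N, W, Z.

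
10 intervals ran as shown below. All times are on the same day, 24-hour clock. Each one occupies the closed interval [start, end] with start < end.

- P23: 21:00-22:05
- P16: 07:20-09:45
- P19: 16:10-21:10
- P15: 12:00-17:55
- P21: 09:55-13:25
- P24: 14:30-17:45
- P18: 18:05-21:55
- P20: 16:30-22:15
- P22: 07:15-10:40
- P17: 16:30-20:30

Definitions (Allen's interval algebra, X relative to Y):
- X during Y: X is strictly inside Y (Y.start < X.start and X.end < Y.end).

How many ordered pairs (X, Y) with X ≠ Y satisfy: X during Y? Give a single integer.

5

Checking all 90 ordered pairs for relation 'during'; matching pairs in alphabetical order:
(P16, P22): P16 during P22 ✓
(P17, P19): P17 during P19 ✓
(P18, P20): P18 during P20 ✓
(P23, P20): P23 during P20 ✓
(P24, P15): P24 during P15 ✓
Count: 5.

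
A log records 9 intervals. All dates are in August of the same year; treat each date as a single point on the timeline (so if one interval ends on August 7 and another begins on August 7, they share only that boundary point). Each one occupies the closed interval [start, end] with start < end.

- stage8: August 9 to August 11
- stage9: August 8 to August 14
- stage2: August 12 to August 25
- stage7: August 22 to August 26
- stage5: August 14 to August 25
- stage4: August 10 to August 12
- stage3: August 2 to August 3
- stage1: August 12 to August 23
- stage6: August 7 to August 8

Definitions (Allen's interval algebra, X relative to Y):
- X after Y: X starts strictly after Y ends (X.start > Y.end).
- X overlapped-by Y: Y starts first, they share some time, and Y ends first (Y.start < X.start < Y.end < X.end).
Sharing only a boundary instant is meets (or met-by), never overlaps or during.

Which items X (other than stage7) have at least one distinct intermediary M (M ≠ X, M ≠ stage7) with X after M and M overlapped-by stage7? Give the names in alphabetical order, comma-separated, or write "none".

none

Target stage7 = [August 22, August 26].
Intermediaries M with M overlapped-by stage7: none.
Union: none.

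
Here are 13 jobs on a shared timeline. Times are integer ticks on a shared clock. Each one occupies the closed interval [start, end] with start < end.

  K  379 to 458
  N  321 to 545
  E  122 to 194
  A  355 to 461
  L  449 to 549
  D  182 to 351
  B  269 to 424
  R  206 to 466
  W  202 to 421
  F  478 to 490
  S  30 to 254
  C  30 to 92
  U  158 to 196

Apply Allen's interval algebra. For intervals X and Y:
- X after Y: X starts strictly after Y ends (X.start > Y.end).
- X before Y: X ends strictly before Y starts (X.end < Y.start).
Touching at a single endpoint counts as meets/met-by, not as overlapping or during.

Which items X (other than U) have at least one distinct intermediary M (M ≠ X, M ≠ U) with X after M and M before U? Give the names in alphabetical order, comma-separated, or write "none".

A, B, D, E, F, K, L, N, R, W

Target U = [158, 196].
Intermediaries M with M before U: C.
Via C — items with X after C: A, B, D, E, F, K, L, N, R, W.
Union: A, B, D, E, F, K, L, N, R, W.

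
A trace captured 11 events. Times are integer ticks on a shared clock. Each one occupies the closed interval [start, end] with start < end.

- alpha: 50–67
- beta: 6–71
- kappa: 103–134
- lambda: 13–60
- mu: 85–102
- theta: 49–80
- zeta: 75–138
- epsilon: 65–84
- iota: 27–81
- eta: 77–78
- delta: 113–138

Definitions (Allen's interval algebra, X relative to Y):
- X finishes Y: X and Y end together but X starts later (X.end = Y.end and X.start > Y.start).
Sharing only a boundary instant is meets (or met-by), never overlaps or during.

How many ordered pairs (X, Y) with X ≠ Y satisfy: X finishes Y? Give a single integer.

Checking all 110 ordered pairs for relation 'finishes'; matching pairs in alphabetical order:
(delta, zeta): delta finishes zeta ✓
Count: 1.

1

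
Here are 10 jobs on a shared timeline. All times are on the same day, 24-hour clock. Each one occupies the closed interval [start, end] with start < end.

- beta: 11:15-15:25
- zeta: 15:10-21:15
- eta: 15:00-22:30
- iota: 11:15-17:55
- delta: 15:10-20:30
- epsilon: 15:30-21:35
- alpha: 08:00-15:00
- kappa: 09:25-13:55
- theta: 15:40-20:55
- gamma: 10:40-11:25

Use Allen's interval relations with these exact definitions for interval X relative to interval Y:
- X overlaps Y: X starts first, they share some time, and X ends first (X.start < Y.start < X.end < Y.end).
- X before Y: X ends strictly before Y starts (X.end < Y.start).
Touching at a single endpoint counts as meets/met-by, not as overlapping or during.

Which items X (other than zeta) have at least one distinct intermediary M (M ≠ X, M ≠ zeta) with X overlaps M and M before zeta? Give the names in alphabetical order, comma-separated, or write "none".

none

Target zeta = [15:10, 21:15].
Intermediaries M with M before zeta: alpha, gamma, kappa.
Via alpha — items with X overlaps alpha: none.
Via gamma — items with X overlaps gamma: none.
Via kappa — items with X overlaps kappa: none.
Union: none.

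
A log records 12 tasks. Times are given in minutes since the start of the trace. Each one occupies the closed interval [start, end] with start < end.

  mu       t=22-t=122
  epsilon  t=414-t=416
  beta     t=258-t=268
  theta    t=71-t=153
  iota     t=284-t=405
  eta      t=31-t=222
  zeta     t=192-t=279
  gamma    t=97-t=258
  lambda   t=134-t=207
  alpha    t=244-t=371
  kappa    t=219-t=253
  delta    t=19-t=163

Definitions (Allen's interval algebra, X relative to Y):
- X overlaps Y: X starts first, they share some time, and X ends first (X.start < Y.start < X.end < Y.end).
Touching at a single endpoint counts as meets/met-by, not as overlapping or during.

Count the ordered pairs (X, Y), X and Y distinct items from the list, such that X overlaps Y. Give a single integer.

17

Checking all 132 ordered pairs for relation 'overlaps'; matching pairs in alphabetical order:
(alpha, iota): alpha overlaps iota ✓
(delta, eta): delta overlaps eta ✓
(delta, gamma): delta overlaps gamma ✓
(delta, lambda): delta overlaps lambda ✓
(eta, gamma): eta overlaps gamma ✓
(eta, kappa): eta overlaps kappa ✓
(eta, zeta): eta overlaps zeta ✓
(gamma, alpha): gamma overlaps alpha ✓
(gamma, zeta): gamma overlaps zeta ✓
(kappa, alpha): kappa overlaps alpha ✓
(lambda, zeta): lambda overlaps zeta ✓
(mu, eta): mu overlaps eta ✓
(mu, gamma): mu overlaps gamma ✓
(mu, theta): mu overlaps theta ✓
(theta, gamma): theta overlaps gamma ✓
(theta, lambda): theta overlaps lambda ✓
(zeta, alpha): zeta overlaps alpha ✓
Count: 17.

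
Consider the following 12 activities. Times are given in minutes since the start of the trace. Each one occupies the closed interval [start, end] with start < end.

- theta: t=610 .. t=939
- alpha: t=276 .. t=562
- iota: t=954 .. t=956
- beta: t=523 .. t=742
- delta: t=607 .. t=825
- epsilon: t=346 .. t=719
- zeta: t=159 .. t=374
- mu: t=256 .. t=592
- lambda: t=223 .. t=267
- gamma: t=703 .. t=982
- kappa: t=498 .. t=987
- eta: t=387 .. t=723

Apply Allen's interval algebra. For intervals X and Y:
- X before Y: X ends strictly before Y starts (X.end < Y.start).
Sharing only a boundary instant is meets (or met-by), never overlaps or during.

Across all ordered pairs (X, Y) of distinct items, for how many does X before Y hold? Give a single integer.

29

Checking all 132 ordered pairs for relation 'before'; matching pairs in alphabetical order:
(alpha, delta): alpha before delta ✓
(alpha, gamma): alpha before gamma ✓
(alpha, iota): alpha before iota ✓
(alpha, theta): alpha before theta ✓
(beta, iota): beta before iota ✓
(delta, iota): delta before iota ✓
(epsilon, iota): epsilon before iota ✓
(eta, iota): eta before iota ✓
(lambda, alpha): lambda before alpha ✓
(lambda, beta): lambda before beta ✓
(lambda, delta): lambda before delta ✓
(lambda, epsilon): lambda before epsilon ✓
(lambda, eta): lambda before eta ✓
(lambda, gamma): lambda before gamma ✓
(lambda, iota): lambda before iota ✓
(lambda, kappa): lambda before kappa ✓
(lambda, theta): lambda before theta ✓
(mu, delta): mu before delta ✓
(mu, gamma): mu before gamma ✓
(mu, iota): mu before iota ✓
(mu, theta): mu before theta ✓
(theta, iota): theta before iota ✓
(zeta, beta): zeta before beta ✓
(zeta, delta): zeta before delta ✓
... plus 5 further pairs not listed.
Count: 29.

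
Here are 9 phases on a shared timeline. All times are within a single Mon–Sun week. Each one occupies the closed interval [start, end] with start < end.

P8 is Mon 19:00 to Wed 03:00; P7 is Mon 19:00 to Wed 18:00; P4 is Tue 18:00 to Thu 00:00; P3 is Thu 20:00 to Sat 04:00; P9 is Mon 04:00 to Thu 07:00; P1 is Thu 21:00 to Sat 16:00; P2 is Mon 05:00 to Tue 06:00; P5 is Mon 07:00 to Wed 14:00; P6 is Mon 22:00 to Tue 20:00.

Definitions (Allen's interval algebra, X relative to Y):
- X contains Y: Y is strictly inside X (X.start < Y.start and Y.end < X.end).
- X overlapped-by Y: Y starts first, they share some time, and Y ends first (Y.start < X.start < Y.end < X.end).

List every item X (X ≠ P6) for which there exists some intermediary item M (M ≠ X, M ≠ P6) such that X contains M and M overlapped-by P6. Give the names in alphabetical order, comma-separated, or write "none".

Target P6 = [Mon 22:00, Tue 20:00].
Intermediaries M with M overlapped-by P6: P4.
Via P4 — items with X contains P4: P9.
Union: P9.

P9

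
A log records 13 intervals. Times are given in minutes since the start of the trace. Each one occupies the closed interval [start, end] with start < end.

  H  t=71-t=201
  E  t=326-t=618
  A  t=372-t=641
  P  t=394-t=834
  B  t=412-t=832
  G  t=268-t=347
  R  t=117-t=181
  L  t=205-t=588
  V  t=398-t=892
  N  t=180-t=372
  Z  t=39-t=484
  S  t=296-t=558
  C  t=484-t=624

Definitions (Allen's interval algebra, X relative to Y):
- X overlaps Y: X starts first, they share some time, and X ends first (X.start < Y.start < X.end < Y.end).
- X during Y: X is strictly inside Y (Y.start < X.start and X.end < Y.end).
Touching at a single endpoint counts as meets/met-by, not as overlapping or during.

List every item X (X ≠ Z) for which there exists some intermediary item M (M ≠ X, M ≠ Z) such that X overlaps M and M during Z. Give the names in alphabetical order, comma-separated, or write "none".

Target Z = [t=39, t=484].
Intermediaries M with M during Z: G, H, N, R.
Via G — items with X overlaps G: none.
Via H — items with X overlaps H: none.
Via N — items with X overlaps N: H, R.
Via R — items with X overlaps R: none.
Union: H, R.

H, R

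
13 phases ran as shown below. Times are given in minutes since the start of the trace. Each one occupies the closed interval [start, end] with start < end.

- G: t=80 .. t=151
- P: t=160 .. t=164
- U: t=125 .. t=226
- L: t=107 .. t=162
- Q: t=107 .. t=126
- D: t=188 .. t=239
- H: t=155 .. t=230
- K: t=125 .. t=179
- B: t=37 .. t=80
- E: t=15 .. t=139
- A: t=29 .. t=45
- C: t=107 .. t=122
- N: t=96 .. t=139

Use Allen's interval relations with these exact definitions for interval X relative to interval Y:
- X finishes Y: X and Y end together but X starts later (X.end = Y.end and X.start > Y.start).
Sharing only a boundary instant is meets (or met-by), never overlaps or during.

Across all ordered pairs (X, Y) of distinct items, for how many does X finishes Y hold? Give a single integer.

Checking all 156 ordered pairs for relation 'finishes'; matching pairs in alphabetical order:
(N, E): N finishes E ✓
Count: 1.

1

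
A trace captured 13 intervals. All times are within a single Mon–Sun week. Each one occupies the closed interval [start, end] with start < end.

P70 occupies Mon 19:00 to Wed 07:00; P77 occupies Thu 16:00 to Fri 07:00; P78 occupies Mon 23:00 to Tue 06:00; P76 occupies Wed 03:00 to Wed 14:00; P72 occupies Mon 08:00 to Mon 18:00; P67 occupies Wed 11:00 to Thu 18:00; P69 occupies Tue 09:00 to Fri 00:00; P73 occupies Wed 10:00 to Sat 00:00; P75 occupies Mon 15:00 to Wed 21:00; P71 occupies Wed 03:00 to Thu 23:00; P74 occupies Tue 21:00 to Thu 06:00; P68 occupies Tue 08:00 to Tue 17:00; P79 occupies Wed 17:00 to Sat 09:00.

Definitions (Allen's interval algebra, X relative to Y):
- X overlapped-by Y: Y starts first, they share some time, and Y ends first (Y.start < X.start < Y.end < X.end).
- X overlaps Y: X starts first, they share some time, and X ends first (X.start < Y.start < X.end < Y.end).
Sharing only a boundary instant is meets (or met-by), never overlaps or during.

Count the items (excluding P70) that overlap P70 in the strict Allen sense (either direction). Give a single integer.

4

Target P70 = [Mon 19:00, Wed 07:00].
P67 [Wed 11:00, Thu 18:00] → after → no.
P68 [Tue 08:00, Tue 17:00] → during → no.
P69 [Tue 09:00, Fri 00:00] → overlapped-by → counts.
P71 [Wed 03:00, Thu 23:00] → overlapped-by → counts.
P72 [Mon 08:00, Mon 18:00] → before → no.
P73 [Wed 10:00, Sat 00:00] → after → no.
P74 [Tue 21:00, Thu 06:00] → overlapped-by → counts.
P75 [Mon 15:00, Wed 21:00] → contains → no.
P76 [Wed 03:00, Wed 14:00] → overlapped-by → counts.
P77 [Thu 16:00, Fri 07:00] → after → no.
P78 [Mon 23:00, Tue 06:00] → during → no.
P79 [Wed 17:00, Sat 09:00] → after → no.
Total: 4.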